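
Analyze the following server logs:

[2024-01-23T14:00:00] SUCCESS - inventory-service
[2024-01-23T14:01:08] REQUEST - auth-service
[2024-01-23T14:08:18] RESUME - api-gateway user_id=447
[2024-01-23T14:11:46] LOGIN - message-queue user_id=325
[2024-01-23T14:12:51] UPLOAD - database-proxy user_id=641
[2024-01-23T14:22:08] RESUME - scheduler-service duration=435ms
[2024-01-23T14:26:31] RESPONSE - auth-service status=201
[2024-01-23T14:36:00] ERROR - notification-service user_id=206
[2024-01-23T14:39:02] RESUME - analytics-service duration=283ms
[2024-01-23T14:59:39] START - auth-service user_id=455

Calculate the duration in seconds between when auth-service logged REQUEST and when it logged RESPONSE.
1523

To find the time between events:

1. Locate the first REQUEST event for auth-service: 2024-01-23T14:01:08
2. Locate the first RESPONSE event for auth-service: 2024-01-23T14:26:31
3. Calculate the difference: 2024-01-23T14:26:31 - 2024-01-23T14:01:08 = 1523 seconds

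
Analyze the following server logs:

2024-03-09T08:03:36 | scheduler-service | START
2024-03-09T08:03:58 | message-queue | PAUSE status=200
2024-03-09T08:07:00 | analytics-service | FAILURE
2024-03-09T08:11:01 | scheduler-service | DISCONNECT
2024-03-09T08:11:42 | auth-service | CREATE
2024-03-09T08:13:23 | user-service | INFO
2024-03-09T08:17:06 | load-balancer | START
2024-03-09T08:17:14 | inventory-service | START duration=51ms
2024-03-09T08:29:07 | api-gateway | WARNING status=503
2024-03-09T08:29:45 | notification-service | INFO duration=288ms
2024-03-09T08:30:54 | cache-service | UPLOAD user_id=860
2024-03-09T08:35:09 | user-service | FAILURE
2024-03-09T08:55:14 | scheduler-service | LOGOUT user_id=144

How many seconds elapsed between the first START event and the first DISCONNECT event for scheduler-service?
445

To find the time between events:

1. Locate the first START event for scheduler-service: 2024-03-09T08:03:36
2. Locate the first DISCONNECT event for scheduler-service: 2024-03-09T08:11:01
3. Calculate the difference: 2024-03-09T08:11:01 - 2024-03-09T08:03:36 = 445 seconds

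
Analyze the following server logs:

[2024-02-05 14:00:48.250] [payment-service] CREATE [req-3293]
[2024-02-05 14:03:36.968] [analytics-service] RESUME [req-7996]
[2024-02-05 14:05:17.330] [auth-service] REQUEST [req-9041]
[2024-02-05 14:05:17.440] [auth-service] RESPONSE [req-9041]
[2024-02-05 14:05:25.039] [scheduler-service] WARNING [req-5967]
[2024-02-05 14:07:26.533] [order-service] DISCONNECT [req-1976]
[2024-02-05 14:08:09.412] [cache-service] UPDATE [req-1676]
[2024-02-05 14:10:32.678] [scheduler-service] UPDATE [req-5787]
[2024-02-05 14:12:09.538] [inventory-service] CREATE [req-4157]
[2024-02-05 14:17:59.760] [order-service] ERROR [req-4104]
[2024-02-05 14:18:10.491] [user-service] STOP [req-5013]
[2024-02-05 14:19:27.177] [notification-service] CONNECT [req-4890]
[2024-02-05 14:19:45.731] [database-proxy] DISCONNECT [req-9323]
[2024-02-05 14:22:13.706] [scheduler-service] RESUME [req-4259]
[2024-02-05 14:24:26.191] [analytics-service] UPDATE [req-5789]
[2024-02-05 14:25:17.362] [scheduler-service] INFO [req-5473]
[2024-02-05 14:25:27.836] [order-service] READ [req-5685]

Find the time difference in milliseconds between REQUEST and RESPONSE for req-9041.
110

To calculate latency:

1. Find REQUEST with id req-9041: 2024-02-05 14:05:17.330
2. Find RESPONSE with id req-9041: 2024-02-05 14:05:17.440
3. Latency: 2024-02-05 14:05:17.440 - 2024-02-05 14:05:17.330 = 110ms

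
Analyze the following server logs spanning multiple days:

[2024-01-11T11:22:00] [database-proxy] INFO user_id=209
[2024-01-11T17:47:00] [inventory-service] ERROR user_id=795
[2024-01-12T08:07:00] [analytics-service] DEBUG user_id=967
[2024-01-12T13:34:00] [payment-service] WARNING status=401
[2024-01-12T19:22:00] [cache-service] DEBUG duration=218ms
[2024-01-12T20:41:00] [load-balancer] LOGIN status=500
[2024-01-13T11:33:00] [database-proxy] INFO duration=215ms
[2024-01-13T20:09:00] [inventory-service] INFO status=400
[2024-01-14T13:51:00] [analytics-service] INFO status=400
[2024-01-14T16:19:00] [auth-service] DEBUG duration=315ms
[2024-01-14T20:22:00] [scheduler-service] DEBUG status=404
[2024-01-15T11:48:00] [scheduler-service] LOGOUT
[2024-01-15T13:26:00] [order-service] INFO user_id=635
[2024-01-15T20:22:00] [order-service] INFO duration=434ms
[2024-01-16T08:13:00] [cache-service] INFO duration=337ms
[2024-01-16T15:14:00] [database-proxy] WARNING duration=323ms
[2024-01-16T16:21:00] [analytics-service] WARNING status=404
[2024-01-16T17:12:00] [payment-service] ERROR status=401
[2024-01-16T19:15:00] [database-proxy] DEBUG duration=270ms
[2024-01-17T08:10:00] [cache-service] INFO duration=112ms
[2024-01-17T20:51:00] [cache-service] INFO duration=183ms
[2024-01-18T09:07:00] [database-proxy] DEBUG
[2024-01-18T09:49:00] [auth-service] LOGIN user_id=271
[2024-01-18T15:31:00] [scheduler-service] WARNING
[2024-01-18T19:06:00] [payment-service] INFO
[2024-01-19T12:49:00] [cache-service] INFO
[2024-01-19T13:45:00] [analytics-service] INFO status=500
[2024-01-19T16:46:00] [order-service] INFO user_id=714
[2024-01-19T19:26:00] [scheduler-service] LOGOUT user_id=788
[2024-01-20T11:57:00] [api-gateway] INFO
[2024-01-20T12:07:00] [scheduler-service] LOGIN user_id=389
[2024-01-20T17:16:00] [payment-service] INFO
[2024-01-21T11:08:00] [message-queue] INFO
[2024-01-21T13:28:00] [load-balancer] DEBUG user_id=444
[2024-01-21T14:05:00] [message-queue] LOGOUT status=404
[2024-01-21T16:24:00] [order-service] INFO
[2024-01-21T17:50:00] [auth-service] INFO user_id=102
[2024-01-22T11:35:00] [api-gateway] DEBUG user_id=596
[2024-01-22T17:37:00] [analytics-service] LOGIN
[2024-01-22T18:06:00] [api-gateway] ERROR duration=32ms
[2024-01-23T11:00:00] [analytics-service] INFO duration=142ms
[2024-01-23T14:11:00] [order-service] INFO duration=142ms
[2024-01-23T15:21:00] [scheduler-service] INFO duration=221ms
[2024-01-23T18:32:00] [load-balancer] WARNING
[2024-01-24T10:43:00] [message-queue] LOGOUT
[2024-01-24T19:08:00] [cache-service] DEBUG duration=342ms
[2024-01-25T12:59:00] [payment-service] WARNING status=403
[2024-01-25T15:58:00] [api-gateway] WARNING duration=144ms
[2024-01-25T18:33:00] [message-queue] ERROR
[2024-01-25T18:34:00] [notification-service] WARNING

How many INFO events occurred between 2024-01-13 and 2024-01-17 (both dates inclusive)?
8

To filter by date range:

1. Date range: 2024-01-13 through 2024-01-17, both dates inclusive
2. Filter for INFO events whose date falls in this range
3. Count matching events: 8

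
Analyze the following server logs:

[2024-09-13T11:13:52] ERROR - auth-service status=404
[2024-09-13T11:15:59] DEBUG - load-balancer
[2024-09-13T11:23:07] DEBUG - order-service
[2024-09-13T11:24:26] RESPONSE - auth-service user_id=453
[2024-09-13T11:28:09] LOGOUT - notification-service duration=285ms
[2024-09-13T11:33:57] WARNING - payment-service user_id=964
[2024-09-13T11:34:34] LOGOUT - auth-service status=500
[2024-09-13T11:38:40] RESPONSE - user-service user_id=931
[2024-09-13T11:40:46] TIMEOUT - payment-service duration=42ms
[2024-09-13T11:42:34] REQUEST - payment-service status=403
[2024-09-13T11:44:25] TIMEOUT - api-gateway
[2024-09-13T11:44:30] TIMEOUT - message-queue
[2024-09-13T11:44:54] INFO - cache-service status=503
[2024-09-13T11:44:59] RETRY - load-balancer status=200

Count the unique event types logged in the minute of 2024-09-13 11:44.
3

To count unique event types:

1. Filter events in the minute starting at 2024-09-13 11:44
2. Extract event types from matching entries
3. Count unique types: 3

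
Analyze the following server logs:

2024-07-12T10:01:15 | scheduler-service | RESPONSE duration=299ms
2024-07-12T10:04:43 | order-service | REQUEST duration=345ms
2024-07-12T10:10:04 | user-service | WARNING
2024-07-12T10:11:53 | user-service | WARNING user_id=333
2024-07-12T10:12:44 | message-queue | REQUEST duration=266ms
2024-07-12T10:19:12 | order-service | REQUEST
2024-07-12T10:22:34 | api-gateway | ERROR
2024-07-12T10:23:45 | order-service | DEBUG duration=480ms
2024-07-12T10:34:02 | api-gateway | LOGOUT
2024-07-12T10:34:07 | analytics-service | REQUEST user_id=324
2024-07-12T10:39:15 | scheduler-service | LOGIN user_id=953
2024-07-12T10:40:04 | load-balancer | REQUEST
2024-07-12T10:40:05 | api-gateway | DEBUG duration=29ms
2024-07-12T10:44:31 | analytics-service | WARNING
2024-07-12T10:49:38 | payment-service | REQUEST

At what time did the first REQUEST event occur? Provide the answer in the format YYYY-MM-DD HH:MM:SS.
2024-07-12 10:04:43

To find the first event:

1. Filter for all REQUEST events
2. Sort by timestamp
3. Select the first one
4. Timestamp: 2024-07-12 10:04:43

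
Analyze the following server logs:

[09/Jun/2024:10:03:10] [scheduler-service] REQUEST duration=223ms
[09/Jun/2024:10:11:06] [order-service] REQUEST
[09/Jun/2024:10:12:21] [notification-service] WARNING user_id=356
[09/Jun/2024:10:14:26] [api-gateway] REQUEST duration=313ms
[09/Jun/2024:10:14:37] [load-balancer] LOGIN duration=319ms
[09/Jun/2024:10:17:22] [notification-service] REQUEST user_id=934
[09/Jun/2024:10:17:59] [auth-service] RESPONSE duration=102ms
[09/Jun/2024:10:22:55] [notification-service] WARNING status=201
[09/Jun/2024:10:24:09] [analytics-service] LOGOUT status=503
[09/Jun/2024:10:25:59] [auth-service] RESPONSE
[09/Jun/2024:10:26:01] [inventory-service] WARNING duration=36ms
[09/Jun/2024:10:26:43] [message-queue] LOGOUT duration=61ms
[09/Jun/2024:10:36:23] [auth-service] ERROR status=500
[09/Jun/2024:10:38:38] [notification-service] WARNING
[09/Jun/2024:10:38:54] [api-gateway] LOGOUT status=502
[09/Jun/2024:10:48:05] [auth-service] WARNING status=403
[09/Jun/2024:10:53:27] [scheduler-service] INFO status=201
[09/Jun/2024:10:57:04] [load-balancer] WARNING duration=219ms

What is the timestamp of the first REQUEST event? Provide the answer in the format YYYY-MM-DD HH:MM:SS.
2024-06-09 10:03:10

To find the first event:

1. Filter for all REQUEST events
2. Sort by timestamp
3. Select the first one
4. Timestamp: 2024-06-09 10:03:10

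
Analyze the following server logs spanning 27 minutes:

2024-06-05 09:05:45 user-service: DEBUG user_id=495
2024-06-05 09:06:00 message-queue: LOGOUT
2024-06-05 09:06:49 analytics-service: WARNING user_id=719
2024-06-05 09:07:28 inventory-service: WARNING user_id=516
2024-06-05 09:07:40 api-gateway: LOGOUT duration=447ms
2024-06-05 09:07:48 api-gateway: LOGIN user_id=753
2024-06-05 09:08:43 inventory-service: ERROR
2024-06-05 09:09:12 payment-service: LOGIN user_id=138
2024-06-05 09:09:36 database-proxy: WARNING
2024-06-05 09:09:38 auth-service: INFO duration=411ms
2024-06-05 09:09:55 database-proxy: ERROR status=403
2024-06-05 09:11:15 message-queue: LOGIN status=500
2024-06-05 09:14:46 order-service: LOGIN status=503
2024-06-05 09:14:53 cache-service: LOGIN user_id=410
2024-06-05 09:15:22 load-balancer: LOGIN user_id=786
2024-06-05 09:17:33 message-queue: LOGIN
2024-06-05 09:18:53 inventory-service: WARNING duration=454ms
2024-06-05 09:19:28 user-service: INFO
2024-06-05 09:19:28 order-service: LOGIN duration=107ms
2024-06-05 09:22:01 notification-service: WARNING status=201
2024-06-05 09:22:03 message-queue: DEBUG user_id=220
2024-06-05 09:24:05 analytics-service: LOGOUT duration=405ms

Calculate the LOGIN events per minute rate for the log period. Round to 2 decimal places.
0.3

To calculate the rate:

1. Count total LOGIN events: 8
2. Total time period: 27 minutes
3. Rate = 8 / 27 = 0.3 events per minute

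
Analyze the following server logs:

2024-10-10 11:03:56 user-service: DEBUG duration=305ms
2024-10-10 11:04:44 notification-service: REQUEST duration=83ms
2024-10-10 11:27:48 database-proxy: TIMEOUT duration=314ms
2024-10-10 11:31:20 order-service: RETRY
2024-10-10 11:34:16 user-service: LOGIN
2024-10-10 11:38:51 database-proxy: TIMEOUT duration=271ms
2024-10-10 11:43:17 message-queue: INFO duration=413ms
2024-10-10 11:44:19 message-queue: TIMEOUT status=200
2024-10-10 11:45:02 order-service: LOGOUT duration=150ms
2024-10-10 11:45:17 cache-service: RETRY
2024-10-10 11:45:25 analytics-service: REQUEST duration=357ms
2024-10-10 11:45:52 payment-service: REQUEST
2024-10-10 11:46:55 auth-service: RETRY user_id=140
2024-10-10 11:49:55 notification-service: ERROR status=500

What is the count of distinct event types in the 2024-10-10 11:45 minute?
3

To count unique event types:

1. Filter events in the minute starting at 2024-10-10 11:45
2. Extract event types from matching entries
3. Count unique types: 3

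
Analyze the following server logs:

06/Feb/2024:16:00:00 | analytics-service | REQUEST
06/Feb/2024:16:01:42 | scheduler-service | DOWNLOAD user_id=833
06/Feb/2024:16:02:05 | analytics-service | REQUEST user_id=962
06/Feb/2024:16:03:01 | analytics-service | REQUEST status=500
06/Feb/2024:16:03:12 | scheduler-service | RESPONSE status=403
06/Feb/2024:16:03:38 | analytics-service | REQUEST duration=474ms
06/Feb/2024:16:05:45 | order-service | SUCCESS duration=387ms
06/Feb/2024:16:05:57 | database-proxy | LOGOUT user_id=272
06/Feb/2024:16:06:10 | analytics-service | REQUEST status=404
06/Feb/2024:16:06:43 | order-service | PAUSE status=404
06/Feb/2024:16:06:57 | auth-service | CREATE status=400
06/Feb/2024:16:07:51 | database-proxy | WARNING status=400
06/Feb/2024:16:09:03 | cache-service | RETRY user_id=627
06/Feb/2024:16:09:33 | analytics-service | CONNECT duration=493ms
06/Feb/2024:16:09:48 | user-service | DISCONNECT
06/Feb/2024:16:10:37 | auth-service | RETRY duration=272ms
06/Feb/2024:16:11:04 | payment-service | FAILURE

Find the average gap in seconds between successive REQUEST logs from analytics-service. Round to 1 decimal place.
92.5

To calculate average interval:

1. Find all REQUEST events for analytics-service in order
2. Calculate time gaps between consecutive events
3. Compute mean of gaps: 370 / 4 = 92.5 seconds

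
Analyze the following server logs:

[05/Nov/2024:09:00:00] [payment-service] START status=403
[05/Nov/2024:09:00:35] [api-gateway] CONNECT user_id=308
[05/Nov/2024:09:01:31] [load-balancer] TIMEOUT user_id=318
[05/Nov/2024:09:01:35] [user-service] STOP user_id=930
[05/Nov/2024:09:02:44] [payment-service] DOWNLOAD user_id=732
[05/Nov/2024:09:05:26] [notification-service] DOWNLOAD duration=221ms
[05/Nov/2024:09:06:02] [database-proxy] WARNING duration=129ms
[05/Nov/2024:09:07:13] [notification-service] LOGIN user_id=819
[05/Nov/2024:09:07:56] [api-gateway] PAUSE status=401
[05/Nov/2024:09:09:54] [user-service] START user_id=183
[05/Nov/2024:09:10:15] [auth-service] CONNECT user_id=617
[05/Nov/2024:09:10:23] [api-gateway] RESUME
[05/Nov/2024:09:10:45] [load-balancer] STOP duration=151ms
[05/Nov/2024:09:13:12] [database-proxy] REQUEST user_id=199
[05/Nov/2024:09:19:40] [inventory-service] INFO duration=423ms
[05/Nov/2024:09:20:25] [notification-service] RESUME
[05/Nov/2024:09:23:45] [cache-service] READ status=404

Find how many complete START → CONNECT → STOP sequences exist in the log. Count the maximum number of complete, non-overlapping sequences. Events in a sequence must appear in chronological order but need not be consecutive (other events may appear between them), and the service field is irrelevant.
2

To count sequences:

1. Look for pattern: START → CONNECT → STOP
2. Greedily scan the log in chronological order, matching each sequence element in turn (ignoring service)
3. Each time the full pattern completes, increment the count and restart matching from the next event
4. Complete non-overlapping sequences found: 2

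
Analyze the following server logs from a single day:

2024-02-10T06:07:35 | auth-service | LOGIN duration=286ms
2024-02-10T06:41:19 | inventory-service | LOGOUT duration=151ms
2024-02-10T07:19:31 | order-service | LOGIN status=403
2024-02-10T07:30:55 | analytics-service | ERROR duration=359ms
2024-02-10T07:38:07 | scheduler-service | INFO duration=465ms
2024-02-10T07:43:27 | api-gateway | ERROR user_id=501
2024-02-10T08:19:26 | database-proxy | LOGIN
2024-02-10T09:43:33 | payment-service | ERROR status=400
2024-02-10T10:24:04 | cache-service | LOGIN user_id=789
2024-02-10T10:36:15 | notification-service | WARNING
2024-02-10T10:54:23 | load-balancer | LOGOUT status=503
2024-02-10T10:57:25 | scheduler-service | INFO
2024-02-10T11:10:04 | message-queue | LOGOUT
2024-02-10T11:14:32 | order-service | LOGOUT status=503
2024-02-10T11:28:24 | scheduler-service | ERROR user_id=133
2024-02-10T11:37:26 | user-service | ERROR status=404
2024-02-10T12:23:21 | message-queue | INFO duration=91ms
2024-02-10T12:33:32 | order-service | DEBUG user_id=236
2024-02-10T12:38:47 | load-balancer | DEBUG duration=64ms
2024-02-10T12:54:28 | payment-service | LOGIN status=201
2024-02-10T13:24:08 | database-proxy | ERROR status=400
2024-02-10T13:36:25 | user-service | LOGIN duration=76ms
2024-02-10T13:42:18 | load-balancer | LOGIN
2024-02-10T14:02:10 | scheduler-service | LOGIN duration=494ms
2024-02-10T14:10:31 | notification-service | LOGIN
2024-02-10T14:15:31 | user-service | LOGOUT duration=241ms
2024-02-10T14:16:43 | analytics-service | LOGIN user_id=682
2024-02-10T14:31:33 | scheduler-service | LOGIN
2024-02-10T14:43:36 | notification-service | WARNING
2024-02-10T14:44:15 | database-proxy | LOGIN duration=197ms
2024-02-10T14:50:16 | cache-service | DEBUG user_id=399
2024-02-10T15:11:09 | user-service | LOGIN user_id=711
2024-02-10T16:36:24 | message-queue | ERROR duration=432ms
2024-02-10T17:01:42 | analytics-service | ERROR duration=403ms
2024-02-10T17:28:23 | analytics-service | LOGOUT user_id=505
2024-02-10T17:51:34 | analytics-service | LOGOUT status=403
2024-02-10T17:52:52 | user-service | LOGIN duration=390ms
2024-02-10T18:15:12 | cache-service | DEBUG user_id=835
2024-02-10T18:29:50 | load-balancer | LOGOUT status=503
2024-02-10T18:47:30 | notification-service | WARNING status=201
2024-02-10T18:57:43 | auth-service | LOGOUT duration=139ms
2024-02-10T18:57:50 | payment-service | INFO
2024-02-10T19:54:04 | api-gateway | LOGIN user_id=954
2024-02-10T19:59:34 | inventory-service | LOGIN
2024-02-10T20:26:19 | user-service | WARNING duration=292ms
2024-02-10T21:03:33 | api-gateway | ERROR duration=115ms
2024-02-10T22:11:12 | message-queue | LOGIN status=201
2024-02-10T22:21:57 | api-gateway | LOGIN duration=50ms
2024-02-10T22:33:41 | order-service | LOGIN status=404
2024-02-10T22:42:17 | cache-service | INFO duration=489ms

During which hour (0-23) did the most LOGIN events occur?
14

To find the peak hour:

1. Group all LOGIN events by hour
2. Count events in each hour
3. Find hour with maximum count
4. Peak hour: 14 (with 5 events)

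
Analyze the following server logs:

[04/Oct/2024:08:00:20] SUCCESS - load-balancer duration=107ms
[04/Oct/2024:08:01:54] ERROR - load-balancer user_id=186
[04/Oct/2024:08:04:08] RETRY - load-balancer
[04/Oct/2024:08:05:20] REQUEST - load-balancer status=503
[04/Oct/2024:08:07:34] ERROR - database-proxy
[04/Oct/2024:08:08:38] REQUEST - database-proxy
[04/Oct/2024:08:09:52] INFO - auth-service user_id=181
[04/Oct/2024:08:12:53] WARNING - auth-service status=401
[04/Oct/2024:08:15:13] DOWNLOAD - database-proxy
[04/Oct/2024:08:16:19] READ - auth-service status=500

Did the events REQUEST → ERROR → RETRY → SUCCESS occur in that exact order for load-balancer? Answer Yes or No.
No

To verify sequence order:

1. Find all events in sequence REQUEST → ERROR → RETRY → SUCCESS for load-balancer
2. Extract their timestamps
3. Check if timestamps are in ascending order
4. Result: No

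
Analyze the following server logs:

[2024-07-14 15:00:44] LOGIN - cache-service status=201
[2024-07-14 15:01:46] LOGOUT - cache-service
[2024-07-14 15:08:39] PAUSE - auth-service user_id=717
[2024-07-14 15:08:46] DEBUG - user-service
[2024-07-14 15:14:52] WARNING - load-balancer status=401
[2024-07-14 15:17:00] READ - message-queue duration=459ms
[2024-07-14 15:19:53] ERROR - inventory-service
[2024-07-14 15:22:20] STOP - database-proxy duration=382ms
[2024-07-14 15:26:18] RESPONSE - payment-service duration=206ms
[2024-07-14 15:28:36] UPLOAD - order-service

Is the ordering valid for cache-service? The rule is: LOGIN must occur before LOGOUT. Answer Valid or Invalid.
Valid

To validate ordering:

1. Required order: LOGIN → LOGOUT
2. Rule: LOGIN must occur before LOGOUT
3. Check actual order of events for cache-service
4. Result: Valid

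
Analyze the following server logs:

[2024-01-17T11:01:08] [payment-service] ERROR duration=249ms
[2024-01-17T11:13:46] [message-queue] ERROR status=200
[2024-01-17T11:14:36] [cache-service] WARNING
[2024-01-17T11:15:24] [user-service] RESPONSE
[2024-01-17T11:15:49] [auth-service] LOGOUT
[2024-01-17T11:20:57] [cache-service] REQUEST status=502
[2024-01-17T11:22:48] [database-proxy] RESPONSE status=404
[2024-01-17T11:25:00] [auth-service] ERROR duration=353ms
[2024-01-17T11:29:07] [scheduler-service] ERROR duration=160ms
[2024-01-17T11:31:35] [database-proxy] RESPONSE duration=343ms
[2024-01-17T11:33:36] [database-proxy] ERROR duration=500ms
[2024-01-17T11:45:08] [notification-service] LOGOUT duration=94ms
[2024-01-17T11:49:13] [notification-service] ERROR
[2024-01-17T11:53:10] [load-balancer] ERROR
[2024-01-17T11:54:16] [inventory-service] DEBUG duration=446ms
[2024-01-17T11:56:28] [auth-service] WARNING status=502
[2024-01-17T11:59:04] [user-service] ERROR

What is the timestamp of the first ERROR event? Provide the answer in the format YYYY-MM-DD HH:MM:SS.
2024-01-17 11:01:08

To find the first event:

1. Filter for all ERROR events
2. Sort by timestamp
3. Select the first one
4. Timestamp: 2024-01-17 11:01:08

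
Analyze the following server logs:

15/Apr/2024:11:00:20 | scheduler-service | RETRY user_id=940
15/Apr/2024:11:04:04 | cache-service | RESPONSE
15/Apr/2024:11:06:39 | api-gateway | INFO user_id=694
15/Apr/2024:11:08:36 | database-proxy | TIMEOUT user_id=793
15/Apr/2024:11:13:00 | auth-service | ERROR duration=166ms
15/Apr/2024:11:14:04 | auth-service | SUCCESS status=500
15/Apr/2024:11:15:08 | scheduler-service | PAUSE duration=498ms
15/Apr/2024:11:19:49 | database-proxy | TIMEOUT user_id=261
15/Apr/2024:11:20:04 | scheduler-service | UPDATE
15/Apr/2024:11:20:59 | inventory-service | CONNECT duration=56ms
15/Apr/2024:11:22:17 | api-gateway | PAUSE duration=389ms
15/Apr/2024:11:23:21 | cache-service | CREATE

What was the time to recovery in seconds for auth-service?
64

To calculate recovery time:

1. Find ERROR event for auth-service: 15/Apr/2024:11:13:00
2. Find next SUCCESS event for auth-service: 15/Apr/2024:11:14:04
3. Recovery time: 15/Apr/2024:11:14:04 - 15/Apr/2024:11:13:00 = 64 seconds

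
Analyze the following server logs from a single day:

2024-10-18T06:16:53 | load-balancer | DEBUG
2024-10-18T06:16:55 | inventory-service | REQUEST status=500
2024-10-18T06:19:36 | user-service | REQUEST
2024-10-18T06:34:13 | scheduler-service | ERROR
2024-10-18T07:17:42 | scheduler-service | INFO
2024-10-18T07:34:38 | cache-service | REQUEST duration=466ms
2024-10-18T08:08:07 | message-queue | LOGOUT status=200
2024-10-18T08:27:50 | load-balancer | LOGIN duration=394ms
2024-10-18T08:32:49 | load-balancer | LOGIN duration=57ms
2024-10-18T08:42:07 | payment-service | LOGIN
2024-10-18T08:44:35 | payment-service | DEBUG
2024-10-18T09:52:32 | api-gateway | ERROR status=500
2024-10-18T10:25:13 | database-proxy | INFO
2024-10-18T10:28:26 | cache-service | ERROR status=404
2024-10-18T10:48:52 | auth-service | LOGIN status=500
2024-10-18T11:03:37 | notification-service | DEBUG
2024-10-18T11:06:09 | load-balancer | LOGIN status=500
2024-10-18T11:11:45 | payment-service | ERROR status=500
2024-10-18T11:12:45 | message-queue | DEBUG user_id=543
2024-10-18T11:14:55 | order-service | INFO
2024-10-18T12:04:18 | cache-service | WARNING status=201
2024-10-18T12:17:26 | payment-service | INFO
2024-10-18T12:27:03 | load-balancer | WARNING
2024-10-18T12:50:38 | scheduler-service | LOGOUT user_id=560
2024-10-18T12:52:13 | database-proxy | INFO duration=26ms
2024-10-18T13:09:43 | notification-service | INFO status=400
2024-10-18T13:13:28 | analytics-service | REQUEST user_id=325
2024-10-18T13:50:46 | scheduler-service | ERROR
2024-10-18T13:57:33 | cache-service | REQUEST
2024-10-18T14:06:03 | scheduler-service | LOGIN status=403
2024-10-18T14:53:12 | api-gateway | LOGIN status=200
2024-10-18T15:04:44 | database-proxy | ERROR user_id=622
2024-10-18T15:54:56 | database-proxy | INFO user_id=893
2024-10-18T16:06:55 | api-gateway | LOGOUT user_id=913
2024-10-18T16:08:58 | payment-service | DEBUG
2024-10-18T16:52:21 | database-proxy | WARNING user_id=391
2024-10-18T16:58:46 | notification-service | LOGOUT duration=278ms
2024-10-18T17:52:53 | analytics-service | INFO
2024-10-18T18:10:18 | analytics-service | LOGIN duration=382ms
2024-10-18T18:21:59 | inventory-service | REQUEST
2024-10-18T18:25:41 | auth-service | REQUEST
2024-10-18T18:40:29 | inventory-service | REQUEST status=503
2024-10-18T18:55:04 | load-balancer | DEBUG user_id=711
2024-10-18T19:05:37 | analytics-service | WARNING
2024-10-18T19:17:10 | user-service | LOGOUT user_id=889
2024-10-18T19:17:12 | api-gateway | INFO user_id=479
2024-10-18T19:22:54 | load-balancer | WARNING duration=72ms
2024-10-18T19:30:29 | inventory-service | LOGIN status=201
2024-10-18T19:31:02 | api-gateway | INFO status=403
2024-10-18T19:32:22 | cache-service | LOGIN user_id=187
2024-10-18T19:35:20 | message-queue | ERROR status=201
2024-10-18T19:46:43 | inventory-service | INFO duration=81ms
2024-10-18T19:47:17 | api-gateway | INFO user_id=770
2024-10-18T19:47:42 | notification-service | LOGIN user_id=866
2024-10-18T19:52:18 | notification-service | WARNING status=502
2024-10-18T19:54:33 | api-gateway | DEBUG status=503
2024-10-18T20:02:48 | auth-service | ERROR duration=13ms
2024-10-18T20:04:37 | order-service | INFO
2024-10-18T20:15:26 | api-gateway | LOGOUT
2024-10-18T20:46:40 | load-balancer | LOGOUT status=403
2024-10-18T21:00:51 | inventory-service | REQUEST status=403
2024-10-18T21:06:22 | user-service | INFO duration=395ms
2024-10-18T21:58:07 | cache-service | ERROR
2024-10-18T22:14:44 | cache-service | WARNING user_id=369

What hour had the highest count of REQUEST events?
18

To find the peak hour:

1. Group all REQUEST events by hour
2. Count events in each hour
3. Find hour with maximum count
4. Peak hour: 18 (with 3 events)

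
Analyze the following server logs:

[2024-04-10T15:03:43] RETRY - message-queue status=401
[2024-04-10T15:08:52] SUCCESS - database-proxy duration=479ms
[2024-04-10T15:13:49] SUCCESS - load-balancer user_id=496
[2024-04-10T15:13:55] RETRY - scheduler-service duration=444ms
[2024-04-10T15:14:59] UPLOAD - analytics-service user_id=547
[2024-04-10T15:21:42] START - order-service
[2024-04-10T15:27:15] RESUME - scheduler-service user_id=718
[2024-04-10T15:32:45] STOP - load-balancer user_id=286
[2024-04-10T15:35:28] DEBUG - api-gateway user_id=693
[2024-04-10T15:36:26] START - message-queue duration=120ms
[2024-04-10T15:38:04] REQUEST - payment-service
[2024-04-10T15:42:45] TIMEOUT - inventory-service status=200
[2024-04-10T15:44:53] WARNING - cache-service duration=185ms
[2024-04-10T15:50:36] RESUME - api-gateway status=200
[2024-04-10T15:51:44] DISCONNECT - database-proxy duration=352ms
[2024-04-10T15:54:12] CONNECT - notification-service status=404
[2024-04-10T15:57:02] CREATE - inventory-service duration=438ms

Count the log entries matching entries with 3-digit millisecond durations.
6

To find matching entries:

1. Pattern to match: entries with 3-digit millisecond durations
2. Scan each log entry for the pattern
3. Count matches: 6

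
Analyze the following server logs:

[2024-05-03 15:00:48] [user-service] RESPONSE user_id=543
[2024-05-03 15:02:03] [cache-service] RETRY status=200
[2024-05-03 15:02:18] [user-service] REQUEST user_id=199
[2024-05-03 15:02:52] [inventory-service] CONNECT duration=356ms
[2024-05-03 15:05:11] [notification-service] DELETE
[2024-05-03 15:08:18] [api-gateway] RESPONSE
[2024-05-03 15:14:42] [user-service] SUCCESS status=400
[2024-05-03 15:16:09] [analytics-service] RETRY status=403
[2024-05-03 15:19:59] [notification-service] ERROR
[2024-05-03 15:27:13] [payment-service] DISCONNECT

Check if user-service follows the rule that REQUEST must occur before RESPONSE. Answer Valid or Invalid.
Invalid

To validate ordering:

1. Required order: REQUEST → RESPONSE
2. Rule: REQUEST must occur before RESPONSE
3. Check actual order of events for user-service
4. Result: Invalid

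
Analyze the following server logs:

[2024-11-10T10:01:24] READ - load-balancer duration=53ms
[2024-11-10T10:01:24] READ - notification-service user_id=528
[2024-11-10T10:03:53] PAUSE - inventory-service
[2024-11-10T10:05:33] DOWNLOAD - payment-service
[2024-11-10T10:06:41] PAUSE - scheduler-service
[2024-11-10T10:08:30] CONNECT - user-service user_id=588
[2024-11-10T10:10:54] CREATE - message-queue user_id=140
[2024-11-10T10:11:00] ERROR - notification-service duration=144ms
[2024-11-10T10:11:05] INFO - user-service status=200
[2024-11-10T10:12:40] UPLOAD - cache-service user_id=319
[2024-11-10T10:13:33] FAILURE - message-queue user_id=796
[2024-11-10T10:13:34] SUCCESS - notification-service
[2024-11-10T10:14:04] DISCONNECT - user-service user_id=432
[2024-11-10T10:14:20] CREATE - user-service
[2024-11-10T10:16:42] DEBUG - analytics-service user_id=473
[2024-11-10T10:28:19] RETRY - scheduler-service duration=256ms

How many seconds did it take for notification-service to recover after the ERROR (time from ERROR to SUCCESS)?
154

To calculate recovery time:

1. Find ERROR event for notification-service: 2024-11-10T10:11:00
2. Find next SUCCESS event for notification-service: 2024-11-10T10:13:34
3. Recovery time: 2024-11-10T10:13:34 - 2024-11-10T10:11:00 = 154 seconds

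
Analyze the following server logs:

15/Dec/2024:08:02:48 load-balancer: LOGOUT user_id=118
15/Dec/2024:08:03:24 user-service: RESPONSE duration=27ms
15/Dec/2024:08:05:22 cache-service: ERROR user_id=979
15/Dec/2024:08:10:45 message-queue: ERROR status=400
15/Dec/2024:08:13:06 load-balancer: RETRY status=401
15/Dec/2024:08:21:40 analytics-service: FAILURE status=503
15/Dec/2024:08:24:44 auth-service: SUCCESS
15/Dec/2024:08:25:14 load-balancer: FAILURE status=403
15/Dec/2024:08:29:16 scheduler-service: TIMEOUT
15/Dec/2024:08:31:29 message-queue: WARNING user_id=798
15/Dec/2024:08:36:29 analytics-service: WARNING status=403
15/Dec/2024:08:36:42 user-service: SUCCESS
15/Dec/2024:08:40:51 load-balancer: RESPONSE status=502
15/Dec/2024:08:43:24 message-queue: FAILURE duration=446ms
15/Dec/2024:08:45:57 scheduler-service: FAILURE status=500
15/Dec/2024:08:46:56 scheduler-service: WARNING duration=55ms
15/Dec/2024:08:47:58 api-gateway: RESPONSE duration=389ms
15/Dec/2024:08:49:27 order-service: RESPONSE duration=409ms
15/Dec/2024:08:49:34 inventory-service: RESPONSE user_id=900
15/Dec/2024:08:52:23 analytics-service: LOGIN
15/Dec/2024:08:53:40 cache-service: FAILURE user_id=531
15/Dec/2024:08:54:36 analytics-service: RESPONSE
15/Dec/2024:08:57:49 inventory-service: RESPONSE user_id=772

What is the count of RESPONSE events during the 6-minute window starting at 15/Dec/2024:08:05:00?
0

To count events in the time window:

1. Window boundaries: 15/Dec/2024:08:05:00 to 15/Dec/2024:08:11:00
2. Filter for RESPONSE events within this window
3. Count matching events: 0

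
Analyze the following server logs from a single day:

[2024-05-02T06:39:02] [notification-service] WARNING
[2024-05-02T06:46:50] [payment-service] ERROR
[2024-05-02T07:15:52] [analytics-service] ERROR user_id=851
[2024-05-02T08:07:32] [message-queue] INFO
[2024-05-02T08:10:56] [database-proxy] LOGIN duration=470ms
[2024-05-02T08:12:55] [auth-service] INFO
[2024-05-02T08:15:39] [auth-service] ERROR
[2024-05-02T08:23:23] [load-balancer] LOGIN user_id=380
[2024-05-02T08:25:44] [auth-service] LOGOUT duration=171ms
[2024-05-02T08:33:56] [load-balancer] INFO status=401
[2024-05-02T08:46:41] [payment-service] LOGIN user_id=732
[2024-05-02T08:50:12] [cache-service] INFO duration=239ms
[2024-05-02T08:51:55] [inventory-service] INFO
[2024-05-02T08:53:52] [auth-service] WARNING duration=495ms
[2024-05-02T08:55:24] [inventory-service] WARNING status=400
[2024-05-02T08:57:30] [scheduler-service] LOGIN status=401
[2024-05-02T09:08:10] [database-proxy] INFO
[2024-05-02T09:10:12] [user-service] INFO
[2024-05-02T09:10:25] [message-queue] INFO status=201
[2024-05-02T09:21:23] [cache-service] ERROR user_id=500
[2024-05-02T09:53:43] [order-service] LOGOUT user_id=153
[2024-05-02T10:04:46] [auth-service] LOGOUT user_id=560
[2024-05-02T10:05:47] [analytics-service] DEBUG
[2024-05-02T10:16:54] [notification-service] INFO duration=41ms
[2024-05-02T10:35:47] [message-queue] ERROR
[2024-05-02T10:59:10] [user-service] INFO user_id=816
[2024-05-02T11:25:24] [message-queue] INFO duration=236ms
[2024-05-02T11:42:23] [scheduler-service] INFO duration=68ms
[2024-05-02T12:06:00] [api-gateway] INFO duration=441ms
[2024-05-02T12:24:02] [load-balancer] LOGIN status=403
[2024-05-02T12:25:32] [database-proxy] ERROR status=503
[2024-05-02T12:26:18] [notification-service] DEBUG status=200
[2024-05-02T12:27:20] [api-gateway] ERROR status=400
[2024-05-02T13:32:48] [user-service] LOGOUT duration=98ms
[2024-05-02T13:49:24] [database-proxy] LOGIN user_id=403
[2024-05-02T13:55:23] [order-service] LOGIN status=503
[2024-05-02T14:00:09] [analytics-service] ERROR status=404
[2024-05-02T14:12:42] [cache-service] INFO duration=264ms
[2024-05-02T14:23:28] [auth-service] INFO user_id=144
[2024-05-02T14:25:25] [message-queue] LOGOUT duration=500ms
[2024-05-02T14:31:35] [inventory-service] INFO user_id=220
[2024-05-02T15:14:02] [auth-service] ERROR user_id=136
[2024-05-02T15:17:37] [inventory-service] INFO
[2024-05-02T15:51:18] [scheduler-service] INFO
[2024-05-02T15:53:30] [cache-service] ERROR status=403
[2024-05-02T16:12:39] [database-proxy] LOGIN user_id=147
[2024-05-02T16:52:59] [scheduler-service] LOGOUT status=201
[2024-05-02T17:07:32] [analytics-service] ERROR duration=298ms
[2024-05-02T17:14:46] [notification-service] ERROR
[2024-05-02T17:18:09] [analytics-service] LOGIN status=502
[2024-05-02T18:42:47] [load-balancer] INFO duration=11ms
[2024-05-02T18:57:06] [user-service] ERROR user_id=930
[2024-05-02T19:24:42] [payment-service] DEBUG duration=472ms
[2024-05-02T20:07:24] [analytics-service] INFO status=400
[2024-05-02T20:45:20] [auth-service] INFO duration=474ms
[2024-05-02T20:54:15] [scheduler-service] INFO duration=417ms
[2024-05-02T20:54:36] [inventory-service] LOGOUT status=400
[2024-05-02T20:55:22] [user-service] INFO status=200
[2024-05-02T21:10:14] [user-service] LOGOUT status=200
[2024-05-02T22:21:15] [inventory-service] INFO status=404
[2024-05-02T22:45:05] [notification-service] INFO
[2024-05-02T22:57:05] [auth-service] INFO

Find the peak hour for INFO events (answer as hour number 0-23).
8

To find the peak hour:

1. Group all INFO events by hour
2. Count events in each hour
3. Find hour with maximum count
4. Peak hour: 8 (with 5 events)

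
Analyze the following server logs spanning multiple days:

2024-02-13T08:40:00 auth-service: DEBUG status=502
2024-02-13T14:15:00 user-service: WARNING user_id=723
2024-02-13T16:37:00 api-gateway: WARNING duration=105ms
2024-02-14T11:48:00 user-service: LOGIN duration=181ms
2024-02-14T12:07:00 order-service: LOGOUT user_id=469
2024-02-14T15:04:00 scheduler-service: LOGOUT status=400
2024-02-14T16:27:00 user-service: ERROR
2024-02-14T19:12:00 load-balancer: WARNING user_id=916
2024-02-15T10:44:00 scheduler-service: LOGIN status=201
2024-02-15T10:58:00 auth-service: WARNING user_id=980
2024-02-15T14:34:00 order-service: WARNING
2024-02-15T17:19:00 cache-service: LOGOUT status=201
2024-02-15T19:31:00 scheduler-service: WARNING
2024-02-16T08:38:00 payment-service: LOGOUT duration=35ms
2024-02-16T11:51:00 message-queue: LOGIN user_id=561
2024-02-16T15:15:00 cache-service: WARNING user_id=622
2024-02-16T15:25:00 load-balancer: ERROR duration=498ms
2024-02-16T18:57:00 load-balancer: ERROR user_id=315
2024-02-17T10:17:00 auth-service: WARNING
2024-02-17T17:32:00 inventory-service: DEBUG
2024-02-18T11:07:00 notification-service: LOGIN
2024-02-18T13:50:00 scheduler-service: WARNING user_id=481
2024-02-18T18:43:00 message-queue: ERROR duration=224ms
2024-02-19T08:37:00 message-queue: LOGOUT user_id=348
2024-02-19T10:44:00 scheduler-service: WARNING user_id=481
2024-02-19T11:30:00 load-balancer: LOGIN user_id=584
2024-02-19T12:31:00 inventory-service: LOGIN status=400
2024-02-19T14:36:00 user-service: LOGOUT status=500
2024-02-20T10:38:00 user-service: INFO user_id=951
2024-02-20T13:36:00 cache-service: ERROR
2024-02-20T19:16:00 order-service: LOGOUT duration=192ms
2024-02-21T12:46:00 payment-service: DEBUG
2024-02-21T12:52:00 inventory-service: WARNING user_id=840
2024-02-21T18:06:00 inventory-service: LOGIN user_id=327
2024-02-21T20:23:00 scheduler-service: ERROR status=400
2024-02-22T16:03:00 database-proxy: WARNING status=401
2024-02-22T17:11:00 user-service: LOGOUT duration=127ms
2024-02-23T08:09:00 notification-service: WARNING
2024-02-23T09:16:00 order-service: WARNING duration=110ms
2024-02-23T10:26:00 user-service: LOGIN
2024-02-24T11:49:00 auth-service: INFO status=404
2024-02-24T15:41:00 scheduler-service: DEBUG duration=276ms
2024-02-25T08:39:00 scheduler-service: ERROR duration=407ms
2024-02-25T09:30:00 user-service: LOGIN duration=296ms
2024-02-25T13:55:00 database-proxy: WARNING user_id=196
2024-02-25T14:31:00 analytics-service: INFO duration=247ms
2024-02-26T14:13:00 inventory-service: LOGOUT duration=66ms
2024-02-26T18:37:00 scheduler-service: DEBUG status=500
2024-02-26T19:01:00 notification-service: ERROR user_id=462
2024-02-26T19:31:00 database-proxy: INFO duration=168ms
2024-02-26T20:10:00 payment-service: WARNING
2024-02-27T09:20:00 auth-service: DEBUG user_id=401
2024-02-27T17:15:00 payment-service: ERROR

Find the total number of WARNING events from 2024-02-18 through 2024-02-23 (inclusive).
6

To filter by date range:

1. Date range: 2024-02-18 through 2024-02-23, both dates inclusive
2. Filter for WARNING events whose date falls in this range
3. Count matching events: 6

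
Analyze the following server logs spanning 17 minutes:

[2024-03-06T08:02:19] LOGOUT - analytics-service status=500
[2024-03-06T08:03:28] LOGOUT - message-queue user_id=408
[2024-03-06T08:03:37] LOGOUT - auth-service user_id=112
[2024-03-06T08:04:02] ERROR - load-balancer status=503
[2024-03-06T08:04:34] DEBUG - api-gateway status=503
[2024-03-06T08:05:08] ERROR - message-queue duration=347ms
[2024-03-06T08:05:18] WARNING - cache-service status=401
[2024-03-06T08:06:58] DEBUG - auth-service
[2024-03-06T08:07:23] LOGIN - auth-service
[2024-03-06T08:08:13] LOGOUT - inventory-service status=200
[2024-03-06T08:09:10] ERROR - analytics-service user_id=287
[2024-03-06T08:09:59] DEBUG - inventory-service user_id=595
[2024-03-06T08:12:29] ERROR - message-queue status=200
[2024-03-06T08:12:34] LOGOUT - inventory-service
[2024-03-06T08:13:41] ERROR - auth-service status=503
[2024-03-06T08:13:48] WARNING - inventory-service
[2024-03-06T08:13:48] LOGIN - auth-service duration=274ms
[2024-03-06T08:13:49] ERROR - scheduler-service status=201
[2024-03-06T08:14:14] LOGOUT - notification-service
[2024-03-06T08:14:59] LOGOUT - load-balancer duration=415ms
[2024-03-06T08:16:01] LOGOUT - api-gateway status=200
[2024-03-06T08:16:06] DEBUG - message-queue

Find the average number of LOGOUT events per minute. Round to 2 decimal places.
0.47

To calculate the rate:

1. Count total LOGOUT events: 8
2. Total time period: 17 minutes
3. Rate = 8 / 17 = 0.47 events per minute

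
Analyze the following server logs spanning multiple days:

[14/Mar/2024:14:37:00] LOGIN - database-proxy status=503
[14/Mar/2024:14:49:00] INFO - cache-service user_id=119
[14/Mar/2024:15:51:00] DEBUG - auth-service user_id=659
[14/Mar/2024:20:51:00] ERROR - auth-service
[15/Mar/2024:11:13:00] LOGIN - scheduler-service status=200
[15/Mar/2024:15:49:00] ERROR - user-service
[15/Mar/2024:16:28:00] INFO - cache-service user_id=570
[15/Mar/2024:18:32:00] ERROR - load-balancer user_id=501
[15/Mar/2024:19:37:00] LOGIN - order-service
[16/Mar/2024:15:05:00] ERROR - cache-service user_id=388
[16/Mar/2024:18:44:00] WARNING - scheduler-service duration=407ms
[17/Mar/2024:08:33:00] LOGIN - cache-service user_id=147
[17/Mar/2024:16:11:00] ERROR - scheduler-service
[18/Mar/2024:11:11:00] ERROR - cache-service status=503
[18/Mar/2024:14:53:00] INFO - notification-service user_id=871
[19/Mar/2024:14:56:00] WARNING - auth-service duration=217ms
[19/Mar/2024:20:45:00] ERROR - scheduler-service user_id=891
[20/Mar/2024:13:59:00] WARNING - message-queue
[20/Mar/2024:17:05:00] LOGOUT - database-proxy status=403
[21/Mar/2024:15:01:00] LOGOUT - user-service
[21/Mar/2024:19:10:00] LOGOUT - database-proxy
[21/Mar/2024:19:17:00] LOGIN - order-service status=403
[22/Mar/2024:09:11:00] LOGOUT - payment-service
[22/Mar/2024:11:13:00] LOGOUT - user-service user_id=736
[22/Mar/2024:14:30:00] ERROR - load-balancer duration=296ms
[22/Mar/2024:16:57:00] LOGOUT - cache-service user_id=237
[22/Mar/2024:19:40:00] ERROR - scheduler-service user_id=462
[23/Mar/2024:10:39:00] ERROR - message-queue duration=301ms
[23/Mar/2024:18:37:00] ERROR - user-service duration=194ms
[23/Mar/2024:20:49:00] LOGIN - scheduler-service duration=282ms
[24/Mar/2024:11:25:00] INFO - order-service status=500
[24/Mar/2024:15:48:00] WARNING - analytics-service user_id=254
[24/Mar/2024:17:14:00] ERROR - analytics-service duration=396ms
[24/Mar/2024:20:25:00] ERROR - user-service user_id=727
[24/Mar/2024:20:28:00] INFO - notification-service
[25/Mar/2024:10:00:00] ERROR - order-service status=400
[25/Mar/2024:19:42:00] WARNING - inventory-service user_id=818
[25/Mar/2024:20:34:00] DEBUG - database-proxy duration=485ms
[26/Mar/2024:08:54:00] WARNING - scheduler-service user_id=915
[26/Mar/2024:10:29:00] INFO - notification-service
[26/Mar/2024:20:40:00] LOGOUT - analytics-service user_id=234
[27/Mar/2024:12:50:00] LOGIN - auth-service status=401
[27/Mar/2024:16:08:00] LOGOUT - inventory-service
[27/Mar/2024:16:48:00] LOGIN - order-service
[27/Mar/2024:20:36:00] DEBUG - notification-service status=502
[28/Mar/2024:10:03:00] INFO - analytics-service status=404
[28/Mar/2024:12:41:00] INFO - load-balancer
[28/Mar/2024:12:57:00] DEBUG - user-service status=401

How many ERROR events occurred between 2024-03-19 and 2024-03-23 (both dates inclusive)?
5

To filter by date range:

1. Date range: 2024-03-19 through 2024-03-23, both dates inclusive
2. Filter for ERROR events whose date falls in this range
3. Count matching events: 5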